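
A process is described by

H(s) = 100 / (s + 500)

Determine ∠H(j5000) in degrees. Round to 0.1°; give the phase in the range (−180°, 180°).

At s = jω = j5000:
pole (s+500): 500 + j5000 → |·| = √(500²+5000²) = √25250000 ≈ 5024.9, ∠ = arctan(5000/500) ≈ 84.29°
∠H = 0.00° − 84.29° = -84.29°

-84.3°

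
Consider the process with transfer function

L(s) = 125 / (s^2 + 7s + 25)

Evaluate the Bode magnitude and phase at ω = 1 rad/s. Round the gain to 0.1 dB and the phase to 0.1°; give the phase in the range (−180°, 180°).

At s = jω = j1:
quadratic: (j1)² + 7·j1 + 25 = 24 + j7 → |·| ≈ 25, ∠ ≈ 16.26°
|L| = 125 / 25 ≈ 5
Gain = 20 log₁₀(5) ≈ 13.98 dB
∠L = 0.00° − 16.26° = -16.26°

14.0 dB, -16.3°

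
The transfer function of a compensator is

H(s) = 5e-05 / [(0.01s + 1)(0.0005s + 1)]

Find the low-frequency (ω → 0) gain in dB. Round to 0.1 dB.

H(0) = 5e-05 · 1 / 1 = 5e-05
20 log₁₀(5e-05) ≈ -86.02 dB

-86.0 dB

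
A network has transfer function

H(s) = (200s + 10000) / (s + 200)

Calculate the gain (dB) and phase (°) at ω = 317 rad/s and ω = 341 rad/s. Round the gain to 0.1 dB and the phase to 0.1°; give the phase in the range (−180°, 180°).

Substitute s = j317:
Numerator: 200(j317) + 10000 = 10000 + j63400
Denominator: (j317) + 200 = 200 + j317
|N| = √(10000² + 63400²) ≈ 64184, ∠N ≈ 81.04°
|D| = √(200² + 317²) ≈ 374.82, ∠D ≈ 57.75°
|H| = 64184 / 374.82 ≈ 171.24
Gain = 20 log₁₀(171.24) ≈ 44.67 dB
∠H = 81.04° − 57.75° = 23.29°

Substitute s = j341:
Numerator: 200(j341) + 10000 = 10000 + j68200
Denominator: (j341) + 200 = 200 + j341
|N| = √(10000² + 68200²) ≈ 68929, ∠N ≈ 81.66°
|D| = √(200² + 341²) ≈ 395.32, ∠D ≈ 59.61°
|H| = 68929 / 395.32 ≈ 174.36
Gain = 20 log₁₀(174.36) ≈ 44.83 dB
∠H = 81.66° − 59.61° = 22.05°

ω = 317: 44.7 dB, 23.3°; ω = 341: 44.8 dB, 22.1°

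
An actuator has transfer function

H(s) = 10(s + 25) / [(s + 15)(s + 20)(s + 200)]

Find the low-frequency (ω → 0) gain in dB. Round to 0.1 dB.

H(0) = 10·25 / (15·20·200) ≈ 0.0041667
20 log₁₀(0.0041667) ≈ -47.60 dB

-47.6 dB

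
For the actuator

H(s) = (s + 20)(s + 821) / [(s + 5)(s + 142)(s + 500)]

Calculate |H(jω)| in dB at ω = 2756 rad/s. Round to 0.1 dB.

At s = jω = j2756:
zero (s+20): 20 + j2756 → |·| = √(20²+2756²) = √7595936 ≈ 2756.1, ∠ = arctan(2756/20) ≈ 89.58°
zero (s+821): 821 + j2756 → |·| = √(821²+2756²) = √8269577 ≈ 2875.7, ∠ = arctan(2756/821) ≈ 73.41°
pole (s+5): 5 + j2756 → |·| = √(5²+2756²) = √7595561 ≈ 2756, ∠ = arctan(2756/5) ≈ 89.90°
pole (s+142): 142 + j2756 → |·| = √(142²+2756²) = √7615700 ≈ 2759.7, ∠ = arctan(2756/142) ≈ 87.05°
pole (s+500): 500 + j2756 → |·| = √(500²+2756²) = √7845536 ≈ 2801, ∠ = arctan(2756/500) ≈ 79.72°
|H| = 1 · 7.9257e+06 / 2.1304e+10 ≈ 0.00037203
Gain = 20 log₁₀(0.00037203) ≈ -68.59 dB

-68.6 dB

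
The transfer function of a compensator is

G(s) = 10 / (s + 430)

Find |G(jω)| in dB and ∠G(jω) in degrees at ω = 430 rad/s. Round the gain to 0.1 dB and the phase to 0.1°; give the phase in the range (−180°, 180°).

-35.7 dB, -45.0°

Substitute s = j430:
Numerator: 10 = 10 + j0
Denominator: (j430) + 430 = 430 + j430
|N| = √(10² + 0²) ≈ 10, ∠N ≈ 0.00°
|D| = √(430² + 430²) ≈ 608.11, ∠D ≈ 45.00°
|G| = 10 / 608.11 ≈ 0.016444
Gain = 20 log₁₀(0.016444) ≈ -35.68 dB
∠G = 0.00° − 45.00° = -45.00°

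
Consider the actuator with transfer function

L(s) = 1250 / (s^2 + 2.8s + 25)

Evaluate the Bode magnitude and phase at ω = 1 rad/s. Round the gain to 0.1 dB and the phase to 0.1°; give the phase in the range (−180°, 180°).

34.3 dB, -6.7°

At s = jω = j1:
quadratic: (j1)² + 2.8·j1 + 25 = 24 + j2.8 → |·| ≈ 24.163, ∠ ≈ 6.65°
|L| = 1250 / 24.163 ≈ 51.732
Gain = 20 log₁₀(51.732) ≈ 34.28 dB
∠L = 0.00° − 6.65° = -6.65°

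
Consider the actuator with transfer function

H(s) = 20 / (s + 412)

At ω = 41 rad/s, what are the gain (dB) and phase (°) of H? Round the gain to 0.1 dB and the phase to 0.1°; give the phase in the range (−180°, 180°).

-26.3 dB, -5.7°

At s = jω = j41:
pole (s+412): 412 + j41 → |·| = √(412²+41²) = √171425 ≈ 414.04, ∠ = arctan(41/412) ≈ 5.68°
|H| = 20 / 414.04 ≈ 0.048305
Gain = 20 log₁₀(0.048305) ≈ -26.32 dB
∠H = 0.00° − 5.68° = -5.68°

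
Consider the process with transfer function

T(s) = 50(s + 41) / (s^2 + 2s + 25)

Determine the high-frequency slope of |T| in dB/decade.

-20 dB/decade

Each pole contributes −20 dB/decade at high frequency; each zero contributes +20 dB/decade.
Net: 1 zero(s) − 2 pole(s) → -20 dB/decade.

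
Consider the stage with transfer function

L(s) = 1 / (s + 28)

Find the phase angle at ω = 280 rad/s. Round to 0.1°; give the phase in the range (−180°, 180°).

At s = jω = j280:
pole (s+28): 28 + j280 → |·| = √(28²+280²) = √79184 ≈ 281.4, ∠ = arctan(280/28) ≈ 84.29°
∠L = 0.00° − 84.29° = -84.29°

-84.3°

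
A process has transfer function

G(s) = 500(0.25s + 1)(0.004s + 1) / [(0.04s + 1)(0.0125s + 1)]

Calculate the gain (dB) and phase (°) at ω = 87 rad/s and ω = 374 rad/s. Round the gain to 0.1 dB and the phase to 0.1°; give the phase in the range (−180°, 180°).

ω = 87: 66.7 dB, -14.8°; ω = 374: 61.4 dB, -18.5°

At ω = 87 rad/s:
zero (1 + j87·0.25) = 1 + j21.75 → |·| ≈ 21.773, ∠ ≈ 87.37°
zero (1 + j87·0.004) = 1 + j0.348 → |·| ≈ 1.0588, ∠ ≈ 19.19°
pole (1 + j87·0.04) = 1 + j3.48 → |·| ≈ 3.6208, ∠ ≈ 73.97°
pole (1 + j87·0.0125) = 1 + j1.0875 → |·| ≈ 1.4774, ∠ ≈ 47.40°
|G| = 500 · 21.773 · 1.0588 / (3.6208 · 1.4774) ≈ 2154.8
Gain = 20 log₁₀(2154.8) ≈ 66.67 dB
∠G = (87.37° + 19.19°) − (73.97° + 47.40°) = -14.81°

At ω = 374 rad/s:
zero (1 + j374·0.25) = 1 + j93.5 → |·| ≈ 93.505, ∠ ≈ 89.39°
zero (1 + j374·0.004) = 1 + j1.496 → |·| ≈ 1.7994, ∠ ≈ 56.24°
pole (1 + j374·0.04) = 1 + j14.96 → |·| ≈ 14.993, ∠ ≈ 86.18°
pole (1 + j374·0.0125) = 1 + j4.675 → |·| ≈ 4.7808, ∠ ≈ 77.93°
|G| = 500 · 93.505 · 1.7994 / (14.993 · 4.7808) ≈ 1173.7
Gain = 20 log₁₀(1173.7) ≈ 61.39 dB
∠G = (89.39° + 56.24°) − (86.18° + 77.93°) = -18.48°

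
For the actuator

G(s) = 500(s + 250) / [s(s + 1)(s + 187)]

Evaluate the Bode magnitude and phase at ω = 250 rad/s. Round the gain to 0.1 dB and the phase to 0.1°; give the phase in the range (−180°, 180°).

-40.9 dB, 172.0°

At s = jω = j250:
zero (s+250): 250 + j250 → |·| = √(250²+250²) = √125000 ≈ 353.55, ∠ = arctan(250/250) ≈ 45.00°
pole (s+1): 1 + j250 → |·| = √(1²+250²) = √62501 ≈ 250, ∠ = arctan(250/1) ≈ 89.77°
pole (s+187): 187 + j250 → |·| = √(187²+250²) = √97469 ≈ 312.2, ∠ = arctan(250/187) ≈ 53.20°
pole at origin: |s| = 250, ∠ = 90.00° (in denominator)
|G| = 500 · 353.55 / 1.9512e+07 ≈ 0.0090598
Gain = 20 log₁₀(0.0090598) ≈ -40.86 dB
∠G = 45.00° − 232.97° = -187.97° ≡ 172.03° (principal value)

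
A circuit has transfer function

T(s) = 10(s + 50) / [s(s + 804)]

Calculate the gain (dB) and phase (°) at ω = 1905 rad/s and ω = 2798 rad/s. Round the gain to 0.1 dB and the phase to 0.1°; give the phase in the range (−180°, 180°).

ω = 1905: -46.3 dB, -68.6°; ω = 2798: -49.3 dB, -75.0°

At s = jω = j1905:
zero (s+50): 50 + j1905 → |·| = √(50²+1905²) = √3631525 ≈ 1905.7, ∠ = arctan(1905/50) ≈ 88.50°
pole (s+804): 804 + j1905 → |·| = √(804²+1905²) = √4275441 ≈ 2067.7, ∠ = arctan(1905/804) ≈ 67.12°
pole at origin: |s| = 1905, ∠ = 90.00° (in denominator)
|T| = 10 · 1905.7 / 3.939e+06 ≈ 0.004838
Gain = 20 log₁₀(0.004838) ≈ -46.31 dB
∠T = 88.50° − 157.12° = -68.62°

At s = jω = j2798:
zero (s+50): 50 + j2798 → |·| = √(50²+2798²) = √7831304 ≈ 2798.4, ∠ = arctan(2798/50) ≈ 88.98°
pole (s+804): 804 + j2798 → |·| = √(804²+2798²) = √8475220 ≈ 2911.2, ∠ = arctan(2798/804) ≈ 73.97°
pole at origin: |s| = 2798, ∠ = 90.00° (in denominator)
|T| = 10 · 2798.4 / 8.1455e+06 ≈ 0.0034355
Gain = 20 log₁₀(0.0034355) ≈ -49.28 dB
∠T = 88.98° − 163.97° = -74.99°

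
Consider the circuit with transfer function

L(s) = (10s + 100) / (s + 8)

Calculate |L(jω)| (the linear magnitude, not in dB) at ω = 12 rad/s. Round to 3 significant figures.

10.8

Substitute s = j12:
Numerator: 10(j12) + 100 = 100 + j120
Denominator: (j12) + 8 = 8 + j12
|N| = √(100² + 120²) ≈ 156.2, ∠N ≈ 50.19°
|D| = √(8² + 12²) ≈ 14.422, ∠D ≈ 56.31°
|L| = 156.2 / 14.422 ≈ 10.831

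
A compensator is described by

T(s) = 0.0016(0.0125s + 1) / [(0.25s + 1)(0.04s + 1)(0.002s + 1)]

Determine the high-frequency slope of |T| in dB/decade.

-40 dB/decade

Each pole contributes −20 dB/decade at high frequency; each zero contributes +20 dB/decade.
Net: 1 zero(s) − 3 pole(s) → -40 dB/decade.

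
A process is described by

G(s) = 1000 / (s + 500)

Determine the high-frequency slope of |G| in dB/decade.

Each pole contributes −20 dB/decade at high frequency; each zero contributes +20 dB/decade.
Net: 0 zero(s) − 1 pole(s) → -20 dB/decade.

-20 dB/decade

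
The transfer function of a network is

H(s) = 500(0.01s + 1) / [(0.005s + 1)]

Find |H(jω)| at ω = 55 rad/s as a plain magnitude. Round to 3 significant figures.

550

At ω = 55 rad/s:
zero (1 + j55·0.01) = 1 + j0.55 → |·| ≈ 1.1413, ∠ ≈ 28.81°
pole (1 + j55·0.005) = 1 + j0.275 → |·| ≈ 1.0371, ∠ ≈ 15.38°
|H| = 500 · 1.1413 / (1.0371) ≈ 550.24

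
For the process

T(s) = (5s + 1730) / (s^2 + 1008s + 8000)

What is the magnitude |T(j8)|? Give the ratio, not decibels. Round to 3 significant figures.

Substitute s = j8:
Numerator: 5(j8) + 1730 = 1730 + j40
Denominator: (j8)^2 + 1008(j8) + 8000 = 7936 + j8064
|N| = √(1730² + 40²) ≈ 1730.5, ∠N ≈ 1.32°
|D| = √(7936² + 8064²) ≈ 11314, ∠D ≈ 45.46°
|T| = 1730.5 / 11314 ≈ 0.15295

0.153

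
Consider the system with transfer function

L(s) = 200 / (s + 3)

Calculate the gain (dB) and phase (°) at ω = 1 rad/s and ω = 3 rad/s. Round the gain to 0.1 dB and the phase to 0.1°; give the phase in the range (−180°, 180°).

Substitute s = j1:
Numerator: 200 = 200 + j0
Denominator: (j1) + 3 = 3 + j1
|N| = √(200² + 0²) ≈ 200, ∠N ≈ 0.00°
|D| = √(3² + 1²) ≈ 3.1623, ∠D ≈ 18.43°
|L| = 200 / 3.1623 ≈ 63.245
Gain = 20 log₁₀(63.245) ≈ 36.02 dB
∠L = 0.00° − 18.43° = -18.43°

Substitute s = j3:
Numerator: 200 = 200 + j0
Denominator: (j3) + 3 = 3 + j3
|N| = √(200² + 0²) ≈ 200, ∠N ≈ 0.00°
|D| = √(3² + 3²) ≈ 4.2426, ∠D ≈ 45.00°
|L| = 200 / 4.2426 ≈ 47.141
Gain = 20 log₁₀(47.141) ≈ 33.47 dB
∠L = 0.00° − 45.00° = -45.00°

ω = 1: 36.0 dB, -18.4°; ω = 3: 33.5 dB, -45.0°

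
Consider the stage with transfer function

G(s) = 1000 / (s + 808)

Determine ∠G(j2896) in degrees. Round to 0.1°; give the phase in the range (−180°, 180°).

Substitute s = j2896:
Numerator: 1000 = 1000 + j0
Denominator: (j2896) + 808 = 808 + j2896
|N| = √(1000² + 0²) ≈ 1000, ∠N ≈ 0.00°
|D| = √(808² + 2896²) ≈ 3006.6, ∠D ≈ 74.41°
∠G = 0.00° − 74.41° = -74.41°

-74.4°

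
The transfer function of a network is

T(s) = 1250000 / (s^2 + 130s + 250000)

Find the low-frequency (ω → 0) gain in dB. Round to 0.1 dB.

14.0 dB

T(0) = 1250000 / 250000 = 5
20 log₁₀(5) ≈ 13.98 dB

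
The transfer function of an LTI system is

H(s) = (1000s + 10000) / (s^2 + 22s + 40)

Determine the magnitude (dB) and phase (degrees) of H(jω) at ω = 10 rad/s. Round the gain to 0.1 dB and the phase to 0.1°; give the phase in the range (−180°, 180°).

35.9 dB, -60.3°

Substitute s = j10:
Numerator: 1000(j10) + 10000 = 10000 + j10000
Denominator: (j10)^2 + 22(j10) + 40 = -60 + j220
|N| = √(10000² + 10000²) ≈ 14142, ∠N ≈ 45.00°
|D| = √(60² + 220²) ≈ 228.04, ∠D ≈ 105.26°
|H| = 14142 / 228.04 ≈ 62.015
Gain = 20 log₁₀(62.015) ≈ 35.85 dB
∠H = 45.00° − 105.26° = -60.26°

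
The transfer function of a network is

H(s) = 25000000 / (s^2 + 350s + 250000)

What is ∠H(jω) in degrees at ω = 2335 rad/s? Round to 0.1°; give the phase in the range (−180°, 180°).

At s = jω = j2335:
quadratic: (j2335)² + 350·j2335 + 250000 = -5202225 + j817250 → |·| ≈ 5.266e+06, ∠ ≈ 171.07°
∠H = 0.00° − 171.07° = -171.07°

-171.1°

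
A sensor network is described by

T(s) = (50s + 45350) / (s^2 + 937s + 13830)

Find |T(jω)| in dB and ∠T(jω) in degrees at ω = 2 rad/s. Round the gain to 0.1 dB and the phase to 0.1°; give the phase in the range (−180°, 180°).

Substitute s = j2:
Numerator: 50(j2) + 45350 = 45350 + j100
Denominator: (j2)^2 + 937(j2) + 13830 = 13826 + j1874
|N| = √(45350² + 100²) ≈ 45350, ∠N ≈ 0.13°
|D| = √(13826² + 1874²) ≈ 13952, ∠D ≈ 7.72°
|T| = 45350 / 13952 ≈ 3.2504
Gain = 20 log₁₀(3.2504) ≈ 10.24 dB
∠T = 0.13° − 7.72° = -7.59°

10.2 dB, -7.6°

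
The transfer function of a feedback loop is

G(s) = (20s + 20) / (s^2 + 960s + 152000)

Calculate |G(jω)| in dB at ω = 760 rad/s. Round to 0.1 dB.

-34.9 dB

Substitute s = j760:
Numerator: 20(j760) + 20 = 20 + j15200
Denominator: (j760)^2 + 960(j760) + 152000 = -425600 + j729600
|N| = √(20² + 15200²) ≈ 15200, ∠N ≈ 89.92°
|D| = √(425600² + 729600²) ≈ 8.4466e+05, ∠D ≈ 120.26°
|G| = 15200 / 8.4466e+05 ≈ 0.017995
Gain = 20 log₁₀(0.017995) ≈ -34.90 dB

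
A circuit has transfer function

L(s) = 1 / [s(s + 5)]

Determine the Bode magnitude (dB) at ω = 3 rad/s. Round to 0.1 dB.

At s = jω = j3:
pole (s+5): 5 + j3 → |·| = √(5²+3²) = √34 ≈ 5.831, ∠ = arctan(3/5) ≈ 30.96°
pole at origin: |s| = 3, ∠ = 90.00° (in denominator)
|L| = 1 / 17.493 ≈ 0.057166
Gain = 20 log₁₀(0.057166) ≈ -24.86 dB

-24.9 dB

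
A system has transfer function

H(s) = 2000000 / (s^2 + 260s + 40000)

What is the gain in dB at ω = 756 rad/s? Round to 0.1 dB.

11.0 dB

At s = jω = j756:
quadratic: (j756)² + 260·j756 + 40000 = -531536 + j196560 → |·| ≈ 5.6672e+05, ∠ ≈ 159.71°
|H| = 2000000 / 5.6672e+05 ≈ 3.5291
Gain = 20 log₁₀(3.5291) ≈ 10.95 dB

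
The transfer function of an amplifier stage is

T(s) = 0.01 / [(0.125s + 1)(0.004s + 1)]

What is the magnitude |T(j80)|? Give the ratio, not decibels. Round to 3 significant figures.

0.000948

At ω = 80 rad/s:
pole (1 + j80·0.125) = 1 + j10 → |·| ≈ 10.05, ∠ ≈ 84.29°
pole (1 + j80·0.004) = 1 + j0.32 → |·| ≈ 1.05, ∠ ≈ 17.74°
|T| = 0.01 · 1 / (10.05 · 1.05) ≈ 0.00094764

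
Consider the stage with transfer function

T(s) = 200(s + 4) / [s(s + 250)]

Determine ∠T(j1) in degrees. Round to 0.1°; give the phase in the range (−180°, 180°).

At s = jω = j1:
zero (s+4): 4 + j1 → |·| = √(4²+1²) = √17 ≈ 4.1231, ∠ = arctan(1/4) ≈ 14.04°
pole (s+250): 250 + j1 → |·| = √(250²+1²) = √62501 ≈ 250, ∠ = arctan(1/250) ≈ 0.23°
pole at origin: |s| = 1, ∠ = 90.00° (in denominator)
∠T = 14.04° − 90.23° = -76.19°

-76.2°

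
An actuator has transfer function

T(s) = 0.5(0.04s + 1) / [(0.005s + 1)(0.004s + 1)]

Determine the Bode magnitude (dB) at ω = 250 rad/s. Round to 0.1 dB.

6.9 dB

At ω = 250 rad/s:
zero (1 + j250·0.04) = 1 + j10 → |·| ≈ 10.05, ∠ ≈ 84.29°
pole (1 + j250·0.005) = 1 + j1.25 → |·| ≈ 1.6008, ∠ ≈ 51.34°
pole (1 + j250·0.004) = 1 + j1 → |·| ≈ 1.4142, ∠ ≈ 45.00°
|T| = 0.5 · 10.05 / (1.6008 · 1.4142) ≈ 2.2197
Gain = 20 log₁₀(2.2197) ≈ 6.93 dB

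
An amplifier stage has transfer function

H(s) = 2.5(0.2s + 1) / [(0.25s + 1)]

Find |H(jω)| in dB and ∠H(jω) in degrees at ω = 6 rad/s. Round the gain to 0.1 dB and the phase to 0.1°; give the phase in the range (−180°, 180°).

6.7 dB, -6.1°

At ω = 6 rad/s:
zero (1 + j6·0.2) = 1 + j1.2 → |·| ≈ 1.562, ∠ ≈ 50.19°
pole (1 + j6·0.25) = 1 + j1.5 → |·| ≈ 1.8028, ∠ ≈ 56.31°
|H| = 2.5 · 1.562 / (1.8028) ≈ 2.1661
Gain = 20 log₁₀(2.1661) ≈ 6.71 dB
∠H = (50.19°) − (56.31°) = -6.12°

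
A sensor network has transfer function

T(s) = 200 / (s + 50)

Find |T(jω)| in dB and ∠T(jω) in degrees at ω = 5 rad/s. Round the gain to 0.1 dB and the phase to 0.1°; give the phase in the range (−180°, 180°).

At s = jω = j5:
pole (s+50): 50 + j5 → |·| = √(50²+5²) = √2525 ≈ 50.249, ∠ = arctan(5/50) ≈ 5.71°
|T| = 200 / 50.249 ≈ 3.9802
Gain = 20 log₁₀(3.9802) ≈ 12.00 dB
∠T = 0.00° − 5.71° = -5.71°

12.0 dB, -5.7°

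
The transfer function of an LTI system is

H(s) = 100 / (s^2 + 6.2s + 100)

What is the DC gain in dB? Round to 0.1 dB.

H(0) = 100 / 100 = 1
20 log₁₀(1) ≈ 0.00 dB

0.0 dB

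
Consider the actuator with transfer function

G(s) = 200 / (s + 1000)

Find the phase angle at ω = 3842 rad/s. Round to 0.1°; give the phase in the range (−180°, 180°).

-75.4°

At s = jω = j3842:
pole (s+1000): 1000 + j3842 → |·| = √(1000²+3842²) = √15760964 ≈ 3970, ∠ = arctan(3842/1000) ≈ 75.41°
∠G = 0.00° − 75.41° = -75.41°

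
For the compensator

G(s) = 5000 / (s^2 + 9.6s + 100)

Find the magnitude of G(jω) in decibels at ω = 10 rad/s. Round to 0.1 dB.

At s = jω = j10:
quadratic: (j10)² + 9.6·j10 + 100 = 0 + j96 → |·| ≈ 96, ∠ ≈ 90.00°
|G| = 5000 / 96 ≈ 52.083
Gain = 20 log₁₀(52.083) ≈ 34.33 dB

34.3 dB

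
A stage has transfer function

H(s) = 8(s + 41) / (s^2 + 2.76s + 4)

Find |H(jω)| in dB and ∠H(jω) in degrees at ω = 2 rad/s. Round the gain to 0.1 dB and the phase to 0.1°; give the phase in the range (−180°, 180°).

35.5 dB, -87.2°

At s = jω = j2:
zero (s+41): 41 + j2 → |·| = √(41²+2²) = √1685 ≈ 41.049, ∠ = arctan(2/41) ≈ 2.79°
quadratic: (j2)² + 2.76·j2 + 4 = 0 + j5.52 → |·| ≈ 5.52, ∠ ≈ 90.00°
|H| = 8 · 41.049 / 5.52 ≈ 59.491
Gain = 20 log₁₀(59.491) ≈ 35.49 dB
∠H = 2.79° − 90.00° = -87.21°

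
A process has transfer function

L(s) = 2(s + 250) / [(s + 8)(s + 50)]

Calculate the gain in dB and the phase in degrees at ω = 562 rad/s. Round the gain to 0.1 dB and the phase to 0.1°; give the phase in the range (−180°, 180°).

-48.2 dB, -108.1°

At s = jω = j562:
zero (s+250): 250 + j562 → |·| = √(250²+562²) = √378344 ≈ 615.1, ∠ = arctan(562/250) ≈ 66.02°
pole (s+8): 8 + j562 → |·| = √(8²+562²) = √315908 ≈ 562.06, ∠ = arctan(562/8) ≈ 89.18°
pole (s+50): 50 + j562 → |·| = √(50²+562²) = √318344 ≈ 564.22, ∠ = arctan(562/50) ≈ 84.92°
|L| = 2 · 615.1 / 3.1713e+05 ≈ 0.0038792
Gain = 20 log₁₀(0.0038792) ≈ -48.23 dB
∠L = 66.02° − 174.10° = -108.08°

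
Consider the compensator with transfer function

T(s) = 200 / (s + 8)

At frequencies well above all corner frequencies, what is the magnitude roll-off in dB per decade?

Each pole contributes −20 dB/decade at high frequency; each zero contributes +20 dB/decade.
Net: 0 zero(s) − 1 pole(s) → -20 dB/decade.

-20 dB/decade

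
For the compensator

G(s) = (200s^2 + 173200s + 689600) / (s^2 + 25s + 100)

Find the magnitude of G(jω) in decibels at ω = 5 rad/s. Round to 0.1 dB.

Substitute s = j5:
Numerator: 200(j5)^2 + 173200(j5) + 689600 = 684600 + j866000
Denominator: (j5)^2 + 25(j5) + 100 = 75 + j125
|N| = √(684600² + 866000²) ≈ 1.1039e+06, ∠N ≈ 51.67°
|D| = √(75² + 125²) ≈ 145.77, ∠D ≈ 59.04°
|G| = 1.1039e+06 / 145.77 ≈ 7572.9
Gain = 20 log₁₀(7572.9) ≈ 77.59 dB

77.6 dB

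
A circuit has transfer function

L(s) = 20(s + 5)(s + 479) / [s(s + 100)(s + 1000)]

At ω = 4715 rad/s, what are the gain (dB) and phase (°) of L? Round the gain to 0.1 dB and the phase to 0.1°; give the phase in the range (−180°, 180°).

-47.6 dB, -82.7°

At s = jω = j4715:
zero (s+5): 5 + j4715 → |·| = √(5²+4715²) = √22231250 ≈ 4715, ∠ = arctan(4715/5) ≈ 89.94°
zero (s+479): 479 + j4715 → |·| = √(479²+4715²) = √22460666 ≈ 4739.3, ∠ = arctan(4715/479) ≈ 84.20°
pole (s+100): 100 + j4715 → |·| = √(100²+4715²) = √22241225 ≈ 4716.1, ∠ = arctan(4715/100) ≈ 88.79°
pole (s+1000): 1000 + j4715 → |·| = √(1000²+4715²) = √23231225 ≈ 4819.9, ∠ = arctan(4715/1000) ≈ 78.03°
pole at origin: |s| = 4715, ∠ = 90.00° (in denominator)
|L| = 20 · 2.2346e+07 / 1.0718e+11 ≈ 0.0041698
Gain = 20 log₁₀(0.0041698) ≈ -47.60 dB
∠L = 174.14° − 256.82° = -82.68°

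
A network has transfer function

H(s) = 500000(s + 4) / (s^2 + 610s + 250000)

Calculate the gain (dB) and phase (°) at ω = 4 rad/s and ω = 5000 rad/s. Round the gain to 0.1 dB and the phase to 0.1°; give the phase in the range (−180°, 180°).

At s = jω = j4:
zero (s+4): 4 + j4 → |·| = √(4²+4²) = √32 ≈ 5.6569, ∠ = arctan(4/4) ≈ 45.00°
quadratic: (j4)² + 610·j4 + 250000 = 249984 + j2440 → |·| ≈ 2.5e+05, ∠ ≈ 0.56°
|H| = 500000 · 5.6569 / 2.5e+05 ≈ 11.314
Gain = 20 log₁₀(11.314) ≈ 21.07 dB
∠H = 45.00° − 0.56° = 44.44°

At s = jω = j5000:
zero (s+4): 4 + j5000 → |·| = √(4²+5000²) = √25000016 ≈ 5000, ∠ = arctan(5000/4) ≈ 89.95°
quadratic: (j5000)² + 610·j5000 + 250000 = -24750000 + j3050000 → |·| ≈ 2.4937e+07, ∠ ≈ 172.97°
|H| = 500000 · 5000 / 2.4937e+07 ≈ 100.25
Gain = 20 log₁₀(100.25) ≈ 40.02 dB
∠H = 89.95° − 172.97° = -83.02°

ω = 4: 21.1 dB, 44.4°; ω = 5000: 40.0 dB, -83.0°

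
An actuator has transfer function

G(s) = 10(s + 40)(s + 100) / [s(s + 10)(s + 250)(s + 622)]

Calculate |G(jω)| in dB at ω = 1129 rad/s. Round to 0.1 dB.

At s = jω = j1129:
zero (s+40): 40 + j1129 → |·| = √(40²+1129²) = √1276241 ≈ 1129.7, ∠ = arctan(1129/40) ≈ 87.97°
zero (s+100): 100 + j1129 → |·| = √(100²+1129²) = √1284641 ≈ 1133.4, ∠ = arctan(1129/100) ≈ 84.94°
pole (s+10): 10 + j1129 → |·| = √(10²+1129²) = √1274741 ≈ 1129, ∠ = arctan(1129/10) ≈ 89.49°
pole (s+250): 250 + j1129 → |·| = √(250²+1129²) = √1337141 ≈ 1156.3, ∠ = arctan(1129/250) ≈ 77.51°
pole (s+622): 622 + j1129 → |·| = √(622²+1129²) = √1661525 ≈ 1289, ∠ = arctan(1129/622) ≈ 61.15°
pole at origin: |s| = 1129, ∠ = 90.00° (in denominator)
|G| = 10 · 1.2804e+06 / 1.8998e+12 ≈ 6.7397e-06
Gain = 20 log₁₀(6.7397e-06) ≈ -103.43 dB

-103.4 dB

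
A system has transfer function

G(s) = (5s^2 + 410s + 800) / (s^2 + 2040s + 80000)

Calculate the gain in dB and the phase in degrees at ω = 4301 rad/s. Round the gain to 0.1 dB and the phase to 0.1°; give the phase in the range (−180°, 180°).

13.1 dB, 24.4°

Substitute s = j4301:
Numerator: 5(j4301)^2 + 410(j4301) + 800 = -92492205 + j1763410
Denominator: (j4301)^2 + 2040(j4301) + 80000 = -18418601 + j8774040
|N| = √(92492205² + 1763410²) ≈ 9.2509e+07, ∠N ≈ 178.91°
|D| = √(18418601² + 8774040²) ≈ 2.0402e+07, ∠D ≈ 154.53°
|G| = 9.2509e+07 / 2.0402e+07 ≈ 4.5343
Gain = 20 log₁₀(4.5343) ≈ 13.13 dB
∠G = 178.91° − 154.53° = 24.38°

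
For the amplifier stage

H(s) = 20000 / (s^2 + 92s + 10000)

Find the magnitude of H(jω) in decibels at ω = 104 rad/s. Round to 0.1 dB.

At s = jω = j104:
quadratic: (j104)² + 92·j104 + 10000 = -816 + j9568 → |·| ≈ 9602.7, ∠ ≈ 94.87°
|H| = 20000 / 9602.7 ≈ 2.0827
Gain = 20 log₁₀(2.0827) ≈ 6.37 dB

6.4 dB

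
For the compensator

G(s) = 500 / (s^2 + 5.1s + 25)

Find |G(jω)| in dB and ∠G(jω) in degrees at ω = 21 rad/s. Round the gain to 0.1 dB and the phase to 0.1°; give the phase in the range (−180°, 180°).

At s = jω = j21:
quadratic: (j21)² + 5.1·j21 + 25 = -416 + j107.1 → |·| ≈ 429.57, ∠ ≈ 165.56°
|G| = 500 / 429.57 ≈ 1.164
Gain = 20 log₁₀(1.164) ≈ 1.32 dB
∠G = 0.00° − 165.56° = -165.56°

1.3 dB, -165.6°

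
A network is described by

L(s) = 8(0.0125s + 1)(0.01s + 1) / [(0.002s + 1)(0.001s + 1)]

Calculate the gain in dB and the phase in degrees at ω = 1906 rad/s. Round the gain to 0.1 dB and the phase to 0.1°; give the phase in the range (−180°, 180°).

52.7 dB, 37.0°

At ω = 1906 rad/s:
zero (1 + j1906·0.0125) = 1 + j23.825 → |·| ≈ 23.846, ∠ ≈ 87.60°
zero (1 + j1906·0.01) = 1 + j19.06 → |·| ≈ 19.086, ∠ ≈ 87.00°
pole (1 + j1906·0.002) = 1 + j3.812 → |·| ≈ 3.941, ∠ ≈ 75.30°
pole (1 + j1906·0.001) = 1 + j1.906 → |·| ≈ 2.1524, ∠ ≈ 62.32°
|L| = 8 · 23.846 · 19.086 / (3.941 · 2.1524) ≈ 429.23
Gain = 20 log₁₀(429.23) ≈ 52.65 dB
∠L = (87.60° + 87.00°) − (75.30° + 62.32°) = 36.98°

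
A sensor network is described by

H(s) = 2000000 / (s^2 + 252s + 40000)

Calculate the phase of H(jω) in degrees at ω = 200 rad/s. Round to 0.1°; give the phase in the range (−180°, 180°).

-90.0°

At s = jω = j200:
quadratic: (j200)² + 252·j200 + 40000 = 0 + j50400 → |·| ≈ 50400, ∠ ≈ 90.00°
∠H = 0.00° − 90.00° = -90.00°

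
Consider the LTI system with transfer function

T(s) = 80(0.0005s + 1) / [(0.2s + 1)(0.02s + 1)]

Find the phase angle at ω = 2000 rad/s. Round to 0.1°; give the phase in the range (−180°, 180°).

At ω = 2000 rad/s:
zero (1 + j2000·0.0005) = 1 + j1 → |·| ≈ 1.4142, ∠ ≈ 45.00°
pole (1 + j2000·0.2) = 1 + j400 → |·| ≈ 400, ∠ ≈ 89.86°
pole (1 + j2000·0.02) = 1 + j40 → |·| ≈ 40.012, ∠ ≈ 88.57°
∠T = (45.00°) − (89.86° + 88.57°) = -133.43°

-133.4°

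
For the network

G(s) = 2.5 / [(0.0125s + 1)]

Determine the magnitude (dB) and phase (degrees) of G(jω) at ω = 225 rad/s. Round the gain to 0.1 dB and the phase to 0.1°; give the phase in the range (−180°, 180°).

At ω = 225 rad/s:
pole (1 + j225·0.0125) = 1 + j2.8125 → |·| ≈ 2.985, ∠ ≈ 70.43°
|G| = 2.5 · 1 / (2.985) ≈ 0.83752
Gain = 20 log₁₀(0.83752) ≈ -1.54 dB
∠G = (0°) − (70.43°) = -70.43°

-1.5 dB, -70.4°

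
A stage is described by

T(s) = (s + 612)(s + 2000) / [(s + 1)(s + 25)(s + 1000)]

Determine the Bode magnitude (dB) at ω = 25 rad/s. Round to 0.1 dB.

2.8 dB

At s = jω = j25:
zero (s+612): 612 + j25 → |·| = √(612²+25²) = √375169 ≈ 612.51, ∠ = arctan(25/612) ≈ 2.34°
zero (s+2000): 2000 + j25 → |·| = √(2000²+25²) = √4000625 ≈ 2000.2, ∠ = arctan(25/2000) ≈ 0.72°
pole (s+1): 1 + j25 → |·| = √(1²+25²) = √626 ≈ 25.02, ∠ = arctan(25/1) ≈ 87.71°
pole (s+25): 25 + j25 → |·| = √(25²+25²) = √1250 ≈ 35.355, ∠ = arctan(25/25) ≈ 45.00°
pole (s+1000): 1000 + j25 → |·| = √(1000²+25²) = √1000625 ≈ 1000.3, ∠ = arctan(25/1000) ≈ 1.43°
|T| = 1 · 1.2251e+06 / 8.8485e+05 ≈ 1.3845
Gain = 20 log₁₀(1.3845) ≈ 2.83 dB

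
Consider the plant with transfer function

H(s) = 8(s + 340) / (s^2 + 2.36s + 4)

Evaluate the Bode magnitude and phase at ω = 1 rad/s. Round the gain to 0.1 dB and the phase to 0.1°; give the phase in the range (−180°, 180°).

57.1 dB, -38.0°

At s = jω = j1:
zero (s+340): 340 + j1 → |·| = √(340²+1²) = √115601 ≈ 340, ∠ = arctan(1/340) ≈ 0.17°
quadratic: (j1)² + 2.36·j1 + 4 = 3 + j2.36 → |·| ≈ 3.817, ∠ ≈ 38.19°
|H| = 8 · 340 / 3.817 ≈ 712.6
Gain = 20 log₁₀(712.6) ≈ 57.06 dB
∠H = 0.17° − 38.19° = -38.02°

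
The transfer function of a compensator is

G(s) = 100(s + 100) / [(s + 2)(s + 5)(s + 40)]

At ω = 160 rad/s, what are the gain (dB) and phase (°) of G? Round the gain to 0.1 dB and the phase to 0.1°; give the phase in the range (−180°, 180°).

At s = jω = j160:
zero (s+100): 100 + j160 → |·| = √(100²+160²) = √35600 ≈ 188.68, ∠ = arctan(160/100) ≈ 57.99°
pole (s+2): 2 + j160 → |·| = √(2²+160²) = √25604 ≈ 160.01, ∠ = arctan(160/2) ≈ 89.28°
pole (s+5): 5 + j160 → |·| = √(5²+160²) = √25625 ≈ 160.08, ∠ = arctan(160/5) ≈ 88.21°
pole (s+40): 40 + j160 → |·| = √(40²+160²) = √27200 ≈ 164.92, ∠ = arctan(160/40) ≈ 75.96°
|G| = 100 · 188.68 / 4.2243e+06 ≈ 0.0044665
Gain = 20 log₁₀(0.0044665) ≈ -47.00 dB
∠G = 57.99° − 253.45° = -195.46° ≡ 164.54° (principal value)

-47.0 dB, 164.5°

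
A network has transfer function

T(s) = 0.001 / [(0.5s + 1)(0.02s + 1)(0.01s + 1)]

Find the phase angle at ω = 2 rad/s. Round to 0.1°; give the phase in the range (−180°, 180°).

-48.4°

At ω = 2 rad/s:
pole (1 + j2·0.5) = 1 + j1 → |·| ≈ 1.4142, ∠ ≈ 45.00°
pole (1 + j2·0.02) = 1 + j0.04 → |·| ≈ 1.0008, ∠ ≈ 2.29°
pole (1 + j2·0.01) = 1 + j0.02 → |·| ≈ 1.0002, ∠ ≈ 1.15°
∠T = (0°) − (45.00° + 2.29° + 1.15°) = -48.44°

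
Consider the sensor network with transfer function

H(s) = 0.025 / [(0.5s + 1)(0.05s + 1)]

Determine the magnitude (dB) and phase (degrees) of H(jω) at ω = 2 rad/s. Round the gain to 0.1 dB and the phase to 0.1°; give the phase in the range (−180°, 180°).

-35.1 dB, -50.7°

At ω = 2 rad/s:
pole (1 + j2·0.5) = 1 + j1 → |·| ≈ 1.4142, ∠ ≈ 45.00°
pole (1 + j2·0.05) = 1 + j0.1 → |·| ≈ 1.005, ∠ ≈ 5.71°
|H| = 0.025 · 1 / (1.4142 · 1.005) ≈ 0.01759
Gain = 20 log₁₀(0.01759) ≈ -35.09 dB
∠H = (0°) − (45.00° + 5.71°) = -50.71°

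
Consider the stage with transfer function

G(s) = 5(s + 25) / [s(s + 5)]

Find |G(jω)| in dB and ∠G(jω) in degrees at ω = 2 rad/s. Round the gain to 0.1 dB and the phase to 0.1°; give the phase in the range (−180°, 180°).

21.3 dB, -107.2°

At s = jω = j2:
zero (s+25): 25 + j2 → |·| = √(25²+2²) = √629 ≈ 25.08, ∠ = arctan(2/25) ≈ 4.57°
pole (s+5): 5 + j2 → |·| = √(5²+2²) = √29 ≈ 5.3852, ∠ = arctan(2/5) ≈ 21.80°
pole at origin: |s| = 2, ∠ = 90.00° (in denominator)
|G| = 5 · 25.08 / 10.77 ≈ 11.643
Gain = 20 log₁₀(11.643) ≈ 21.32 dB
∠G = 4.57° − 111.80° = -107.23°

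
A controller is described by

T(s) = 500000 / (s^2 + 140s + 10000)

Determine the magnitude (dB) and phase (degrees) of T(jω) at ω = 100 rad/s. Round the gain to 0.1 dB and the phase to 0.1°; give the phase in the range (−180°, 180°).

31.1 dB, -90.0°

At s = jω = j100:
quadratic: (j100)² + 140·j100 + 10000 = 0 + j14000 → |·| ≈ 14000, ∠ ≈ 90.00°
|T| = 500000 / 14000 ≈ 35.714
Gain = 20 log₁₀(35.714) ≈ 31.06 dB
∠T = 0.00° − 90.00° = -90.00°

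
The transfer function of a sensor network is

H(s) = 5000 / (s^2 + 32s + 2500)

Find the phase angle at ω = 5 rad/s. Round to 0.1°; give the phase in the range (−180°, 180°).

-3.7°

At s = jω = j5:
quadratic: (j5)² + 32·j5 + 2500 = 2475 + j160 → |·| ≈ 2480.2, ∠ ≈ 3.70°
∠H = 0.00° − 3.70° = -3.70°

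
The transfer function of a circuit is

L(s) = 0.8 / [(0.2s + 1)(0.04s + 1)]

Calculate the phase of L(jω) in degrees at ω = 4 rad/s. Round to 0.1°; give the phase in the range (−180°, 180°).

At ω = 4 rad/s:
pole (1 + j4·0.2) = 1 + j0.8 → |·| ≈ 1.2806, ∠ ≈ 38.66°
pole (1 + j4·0.04) = 1 + j0.16 → |·| ≈ 1.0127, ∠ ≈ 9.09°
∠L = (0°) − (38.66° + 9.09°) = -47.75°

-47.8°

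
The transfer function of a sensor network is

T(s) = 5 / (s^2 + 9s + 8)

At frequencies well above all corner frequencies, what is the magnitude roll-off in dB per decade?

Each pole contributes −20 dB/decade at high frequency; each zero contributes +20 dB/decade.
Net: 0 zero(s) − 2 pole(s) → -40 dB/decade.

-40 dB/decade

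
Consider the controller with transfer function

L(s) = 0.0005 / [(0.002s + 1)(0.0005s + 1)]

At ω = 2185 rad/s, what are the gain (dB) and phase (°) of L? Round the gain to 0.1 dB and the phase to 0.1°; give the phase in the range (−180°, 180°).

-82.5 dB, -124.6°

At ω = 2185 rad/s:
pole (1 + j2185·0.002) = 1 + j4.37 → |·| ≈ 4.483, ∠ ≈ 77.11°
pole (1 + j2185·0.0005) = 1 + j1.0925 → |·| ≈ 1.4811, ∠ ≈ 47.53°
|L| = 0.0005 · 1 / (4.483 · 1.4811) ≈ 7.5304e-05
Gain = 20 log₁₀(7.5304e-05) ≈ -82.46 dB
∠L = (0°) − (77.11° + 47.53°) = -124.64°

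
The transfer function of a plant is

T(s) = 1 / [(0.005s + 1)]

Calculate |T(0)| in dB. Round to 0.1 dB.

0.0 dB

T(0) = 1 · 1 / 1 = 1
20 log₁₀(1) ≈ 0.00 dB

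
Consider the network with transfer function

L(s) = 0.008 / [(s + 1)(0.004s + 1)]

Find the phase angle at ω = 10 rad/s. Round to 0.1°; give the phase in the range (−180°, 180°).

At ω = 10 rad/s:
pole (1 + j10·1) = 1 + j10 → |·| ≈ 10.05, ∠ ≈ 84.29°
pole (1 + j10·0.004) = 1 + j0.04 → |·| ≈ 1.0008, ∠ ≈ 2.29°
∠L = (0°) − (84.29° + 2.29°) = -86.58°

-86.6°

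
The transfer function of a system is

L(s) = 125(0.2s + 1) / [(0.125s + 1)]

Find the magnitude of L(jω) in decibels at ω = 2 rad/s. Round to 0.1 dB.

At ω = 2 rad/s:
zero (1 + j2·0.2) = 1 + j0.4 → |·| ≈ 1.077, ∠ ≈ 21.80°
pole (1 + j2·0.125) = 1 + j0.25 → |·| ≈ 1.0308, ∠ ≈ 14.04°
|L| = 125 · 1.077 / (1.0308) ≈ 130.6
Gain = 20 log₁₀(130.6) ≈ 42.32 dB

42.3 dB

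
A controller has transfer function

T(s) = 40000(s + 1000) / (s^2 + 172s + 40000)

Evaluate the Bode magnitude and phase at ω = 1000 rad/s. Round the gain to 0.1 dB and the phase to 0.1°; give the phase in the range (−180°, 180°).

At s = jω = j1000:
zero (s+1000): 1000 + j1000 → |·| = √(1000²+1000²) = √2000000 ≈ 1414.2, ∠ = arctan(1000/1000) ≈ 45.00°
quadratic: (j1000)² + 172·j1000 + 40000 = -960000 + j172000 → |·| ≈ 9.7529e+05, ∠ ≈ 169.84°
|T| = 40000 · 1414.2 / 9.7529e+05 ≈ 58.001
Gain = 20 log₁₀(58.001) ≈ 35.27 dB
∠T = 45.00° − 169.84° = -124.84°

35.3 dB, -124.8°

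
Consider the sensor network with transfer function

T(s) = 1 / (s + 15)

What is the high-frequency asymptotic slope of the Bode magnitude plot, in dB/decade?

Each pole contributes −20 dB/decade at high frequency; each zero contributes +20 dB/decade.
Net: 0 zero(s) − 1 pole(s) → -20 dB/decade.

-20 dB/decade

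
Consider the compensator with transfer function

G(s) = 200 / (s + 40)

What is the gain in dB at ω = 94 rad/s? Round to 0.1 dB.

5.8 dB

Substitute s = j94:
Numerator: 200 = 200 + j0
Denominator: (j94) + 40 = 40 + j94
|N| = √(200² + 0²) ≈ 200, ∠N ≈ 0.00°
|D| = √(40² + 94²) ≈ 102.16, ∠D ≈ 66.95°
|G| = 200 / 102.16 ≈ 1.9577
Gain = 20 log₁₀(1.9577) ≈ 5.83 dB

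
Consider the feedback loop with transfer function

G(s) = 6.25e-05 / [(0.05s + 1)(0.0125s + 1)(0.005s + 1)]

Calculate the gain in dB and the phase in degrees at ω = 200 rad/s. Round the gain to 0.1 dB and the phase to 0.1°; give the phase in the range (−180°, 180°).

-115.7 dB, 162.5°

At ω = 200 rad/s:
pole (1 + j200·0.05) = 1 + j10 → |·| ≈ 10.05, ∠ ≈ 84.29°
pole (1 + j200·0.0125) = 1 + j2.5 → |·| ≈ 2.6926, ∠ ≈ 68.20°
pole (1 + j200·0.005) = 1 + j1 → |·| ≈ 1.4142, ∠ ≈ 45.00°
|G| = 6.25e-05 · 1 / (10.05 · 2.6926 · 1.4142) ≈ 1.6332e-06
Gain = 20 log₁₀(1.6332e-06) ≈ -115.74 dB
∠G = (0°) − (84.29° + 68.20° + 45.00°) = -197.49° ≡ 162.51° (principal value)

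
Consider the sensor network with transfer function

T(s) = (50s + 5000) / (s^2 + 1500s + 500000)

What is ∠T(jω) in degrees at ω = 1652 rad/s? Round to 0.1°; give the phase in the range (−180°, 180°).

-45.4°

Substitute s = j1652:
Numerator: 50(j1652) + 5000 = 5000 + j82600
Denominator: (j1652)^2 + 1500(j1652) + 500000 = -2229104 + j2478000
|N| = √(5000² + 82600²) ≈ 82751, ∠N ≈ 86.54°
|D| = √(2229104² + 2478000²) ≈ 3.3331e+06, ∠D ≈ 131.97°
∠T = 86.54° − 131.97° = -45.43°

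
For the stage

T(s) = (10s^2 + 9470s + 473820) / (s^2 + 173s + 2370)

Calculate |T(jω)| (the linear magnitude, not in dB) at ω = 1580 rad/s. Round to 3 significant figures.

Substitute s = j1580:
Numerator: 10(j1580)^2 + 9470(j1580) + 473820 = -24490180 + j14962600
Denominator: (j1580)^2 + 173(j1580) + 2370 = -2494030 + j273340
|N| = √(24490180² + 14962600²) ≈ 2.8699e+07, ∠N ≈ 148.58°
|D| = √(2494030² + 273340²) ≈ 2.509e+06, ∠D ≈ 173.75°
|T| = 2.8699e+07 / 2.509e+06 ≈ 11.438

11.4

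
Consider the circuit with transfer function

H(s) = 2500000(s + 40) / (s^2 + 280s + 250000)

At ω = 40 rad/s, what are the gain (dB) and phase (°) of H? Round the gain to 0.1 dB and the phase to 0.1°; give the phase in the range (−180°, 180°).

55.1 dB, 42.4°

At s = jω = j40:
zero (s+40): 40 + j40 → |·| = √(40²+40²) = √3200 ≈ 56.569, ∠ = arctan(40/40) ≈ 45.00°
quadratic: (j40)² + 280·j40 + 250000 = 248400 + j11200 → |·| ≈ 2.4865e+05, ∠ ≈ 2.58°
|H| = 2500000 · 56.569 / 2.4865e+05 ≈ 568.76
Gain = 20 log₁₀(568.76) ≈ 55.10 dB
∠H = 45.00° − 2.58° = 42.42°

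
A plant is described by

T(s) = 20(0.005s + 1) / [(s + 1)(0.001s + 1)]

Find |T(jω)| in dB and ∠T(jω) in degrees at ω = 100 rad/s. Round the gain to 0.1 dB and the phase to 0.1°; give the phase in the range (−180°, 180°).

-13.1 dB, -68.6°

At ω = 100 rad/s:
zero (1 + j100·0.005) = 1 + j0.5 → |·| ≈ 1.118, ∠ ≈ 26.57°
pole (1 + j100·1) = 1 + j100 → |·| ≈ 100, ∠ ≈ 89.43°
pole (1 + j100·0.001) = 1 + j0.1 → |·| ≈ 1.005, ∠ ≈ 5.71°
|T| = 20 · 1.118 / (100 · 1.005) ≈ 0.22249
Gain = 20 log₁₀(0.22249) ≈ -13.05 dB
∠T = (26.57°) − (89.43° + 5.71°) = -68.57°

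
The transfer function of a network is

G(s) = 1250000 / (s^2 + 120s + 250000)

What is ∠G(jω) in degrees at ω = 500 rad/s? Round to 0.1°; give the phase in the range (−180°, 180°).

At s = jω = j500:
quadratic: (j500)² + 120·j500 + 250000 = 0 + j60000 → |·| ≈ 60000, ∠ ≈ 90.00°
∠G = 0.00° − 90.00° = -90.00°

-90.0°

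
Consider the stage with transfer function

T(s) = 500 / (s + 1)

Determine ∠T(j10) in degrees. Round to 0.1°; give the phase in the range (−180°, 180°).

Substitute s = j10:
Numerator: 500 = 500 + j0
Denominator: (j10) + 1 = 1 + j10
|N| = √(500² + 0²) ≈ 500, ∠N ≈ 0.00°
|D| = √(1² + 10²) ≈ 10.05, ∠D ≈ 84.29°
∠T = 0.00° − 84.29° = -84.29°

-84.3°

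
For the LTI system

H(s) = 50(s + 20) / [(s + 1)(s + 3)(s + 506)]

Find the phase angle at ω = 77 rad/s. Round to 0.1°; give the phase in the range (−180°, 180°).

-110.2°

At s = jω = j77:
zero (s+20): 20 + j77 → |·| = √(20²+77²) = √6329 ≈ 79.555, ∠ = arctan(77/20) ≈ 75.44°
pole (s+1): 1 + j77 → |·| = √(1²+77²) = √5930 ≈ 77.006, ∠ = arctan(77/1) ≈ 89.26°
pole (s+3): 3 + j77 → |·| = √(3²+77²) = √5938 ≈ 77.058, ∠ = arctan(77/3) ≈ 87.77°
pole (s+506): 506 + j77 → |·| = √(506²+77²) = √261965 ≈ 511.83, ∠ = arctan(77/506) ≈ 8.65°
∠H = 75.44° − 185.68° = -110.24°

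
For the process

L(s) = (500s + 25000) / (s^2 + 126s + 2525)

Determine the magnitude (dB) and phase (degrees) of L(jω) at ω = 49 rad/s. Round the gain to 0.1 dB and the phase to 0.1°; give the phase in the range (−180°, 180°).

Substitute s = j49:
Numerator: 500(j49) + 25000 = 25000 + j24500
Denominator: (j49)^2 + 126(j49) + 2525 = 124 + j6174
|N| = √(25000² + 24500²) ≈ 35004, ∠N ≈ 44.42°
|D| = √(124² + 6174²) ≈ 6175.2, ∠D ≈ 88.85°
|L| = 35004 / 6175.2 ≈ 5.6685
Gain = 20 log₁₀(5.6685) ≈ 15.07 dB
∠L = 44.42° − 88.85° = -44.43°

15.1 dB, -44.4°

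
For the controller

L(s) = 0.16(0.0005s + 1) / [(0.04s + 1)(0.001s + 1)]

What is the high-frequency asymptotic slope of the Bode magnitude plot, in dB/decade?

Each pole contributes −20 dB/decade at high frequency; each zero contributes +20 dB/decade.
Net: 1 zero(s) − 2 pole(s) → -20 dB/decade.

-20 dB/decade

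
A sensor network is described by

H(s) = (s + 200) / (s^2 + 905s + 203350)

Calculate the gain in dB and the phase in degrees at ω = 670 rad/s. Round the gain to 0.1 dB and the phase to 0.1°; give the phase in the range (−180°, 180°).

Substitute s = j670:
Numerator: (j670) + 200 = 200 + j670
Denominator: (j670)^2 + 905(j670) + 203350 = -245550 + j606350
|N| = √(200² + 670²) ≈ 699.21, ∠N ≈ 73.38°
|D| = √(245550² + 606350²) ≈ 6.5418e+05, ∠D ≈ 112.05°
|H| = 699.21 / 6.5418e+05 ≈ 0.0010688
Gain = 20 log₁₀(0.0010688) ≈ -59.42 dB
∠H = 73.38° − 112.05° = -38.67°

-59.4 dB, -38.7°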